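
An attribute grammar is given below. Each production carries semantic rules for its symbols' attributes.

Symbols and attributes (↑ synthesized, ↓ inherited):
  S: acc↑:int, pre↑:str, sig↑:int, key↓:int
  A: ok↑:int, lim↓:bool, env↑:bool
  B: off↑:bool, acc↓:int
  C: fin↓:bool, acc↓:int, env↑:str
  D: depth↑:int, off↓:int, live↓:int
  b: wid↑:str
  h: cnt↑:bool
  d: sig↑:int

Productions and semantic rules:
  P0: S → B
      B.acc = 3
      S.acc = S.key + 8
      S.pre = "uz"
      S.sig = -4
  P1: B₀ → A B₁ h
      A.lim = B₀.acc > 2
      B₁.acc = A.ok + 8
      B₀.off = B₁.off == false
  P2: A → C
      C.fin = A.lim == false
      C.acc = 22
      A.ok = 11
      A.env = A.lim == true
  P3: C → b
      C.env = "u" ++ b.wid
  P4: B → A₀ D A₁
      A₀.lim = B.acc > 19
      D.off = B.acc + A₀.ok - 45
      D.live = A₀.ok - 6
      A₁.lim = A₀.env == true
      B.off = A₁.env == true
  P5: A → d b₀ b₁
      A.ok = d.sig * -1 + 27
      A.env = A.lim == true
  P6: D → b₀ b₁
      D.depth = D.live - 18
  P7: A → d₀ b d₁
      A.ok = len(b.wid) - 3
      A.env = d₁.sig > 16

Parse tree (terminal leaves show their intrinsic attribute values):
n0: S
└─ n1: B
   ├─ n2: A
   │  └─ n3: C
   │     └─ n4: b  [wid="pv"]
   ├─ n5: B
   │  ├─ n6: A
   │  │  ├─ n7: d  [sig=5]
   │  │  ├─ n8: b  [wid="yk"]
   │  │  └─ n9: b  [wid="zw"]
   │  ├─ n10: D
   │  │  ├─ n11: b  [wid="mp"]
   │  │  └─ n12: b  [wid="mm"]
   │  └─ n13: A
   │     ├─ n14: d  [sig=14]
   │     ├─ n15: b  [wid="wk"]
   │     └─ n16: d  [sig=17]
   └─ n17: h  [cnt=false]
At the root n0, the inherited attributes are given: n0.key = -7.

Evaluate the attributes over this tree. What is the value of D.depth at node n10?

1. n0.key = -7  [given at root]
2. n1.acc = 3  [3]
3. n2.lim = true  [B₀.acc > 2]
4. n3.fin = false  [A.lim == false]
5. n3.acc = 22  [22]
6. n4.wid = "pv"  [terminal]
7. n3.env = "upv"  ["u" ++ b.wid]
8. n2.ok = 11  [11]
9. n2.env = true  [A.lim == true]
10. n5.acc = 19  [A.ok + 8]
11. n6.lim = false  [B.acc > 19]
12. n7.sig = 5  [terminal]
13. n8.wid = "yk"  [terminal]
14. n9.wid = "zw"  [terminal]
15. n6.ok = 22  [d.sig * -1 + 27]
16. n6.env = false  [A.lim == true]
17. n10.off = -4  [B.acc + A₀.ok - 45]
18. n10.live = 16  [A₀.ok - 6]
19. n11.wid = "mp"  [terminal]
20. n12.wid = "mm"  [terminal]
21. n10.depth = -2  [D.live - 18]
22. n13.lim = false  [A₀.env == true]
23. n14.sig = 14  [terminal]
24. n15.wid = "wk"  [terminal]
25. n16.sig = 17  [terminal]
26. n13.ok = -1  [len(b.wid) - 3]
27. n13.env = true  [d₁.sig > 16]
28. n5.off = true  [A₁.env == true]
29. n17.cnt = false  [terminal]
30. n1.off = false  [B₁.off == false]
31. n0.acc = 1  [S.key + 8]
32. n0.pre = "uz"  ["uz"]
33. n0.sig = -4  [-4]

-2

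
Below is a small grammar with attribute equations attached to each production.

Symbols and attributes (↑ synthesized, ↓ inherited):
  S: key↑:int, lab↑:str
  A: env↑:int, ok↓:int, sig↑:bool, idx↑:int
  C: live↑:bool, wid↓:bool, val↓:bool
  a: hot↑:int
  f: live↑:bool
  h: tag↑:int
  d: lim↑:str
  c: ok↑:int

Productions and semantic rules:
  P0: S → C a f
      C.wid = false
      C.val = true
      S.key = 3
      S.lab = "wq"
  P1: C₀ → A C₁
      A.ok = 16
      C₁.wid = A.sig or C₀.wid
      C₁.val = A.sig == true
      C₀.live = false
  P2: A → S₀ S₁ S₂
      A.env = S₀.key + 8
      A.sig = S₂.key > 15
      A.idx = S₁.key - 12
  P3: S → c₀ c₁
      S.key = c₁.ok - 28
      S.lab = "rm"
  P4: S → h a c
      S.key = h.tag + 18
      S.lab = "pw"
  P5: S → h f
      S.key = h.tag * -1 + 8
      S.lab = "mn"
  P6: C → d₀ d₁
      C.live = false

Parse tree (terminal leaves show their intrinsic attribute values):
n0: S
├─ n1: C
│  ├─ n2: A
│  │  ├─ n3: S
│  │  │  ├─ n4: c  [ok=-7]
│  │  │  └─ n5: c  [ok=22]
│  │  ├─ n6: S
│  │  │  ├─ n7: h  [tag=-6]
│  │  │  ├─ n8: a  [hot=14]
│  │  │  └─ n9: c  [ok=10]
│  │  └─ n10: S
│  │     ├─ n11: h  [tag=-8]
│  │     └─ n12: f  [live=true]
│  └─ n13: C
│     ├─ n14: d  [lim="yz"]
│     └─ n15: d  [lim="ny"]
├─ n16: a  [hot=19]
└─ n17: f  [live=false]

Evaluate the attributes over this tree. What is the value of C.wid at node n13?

true

1. n1.wid = false  [false]
2. n1.val = true  [true]
3. n2.ok = 16  [16]
4. n4.ok = -7  [terminal]
5. n5.ok = 22  [terminal]
6. n3.key = -6  [c₁.ok - 28]
7. n3.lab = "rm"  ["rm"]
8. n7.tag = -6  [terminal]
9. n8.hot = 14  [terminal]
10. n9.ok = 10  [terminal]
11. n6.key = 12  [h.tag + 18]
12. n6.lab = "pw"  ["pw"]
13. n11.tag = -8  [terminal]
14. n12.live = true  [terminal]
15. n10.key = 16  [h.tag * -1 + 8]
16. n10.lab = "mn"  ["mn"]
17. n2.env = 2  [S₀.key + 8]
18. n2.sig = true  [S₂.key > 15]
19. n2.idx = 0  [S₁.key - 12]
20. n13.wid = true  [A.sig or C₀.wid]
21. n13.val = true  [A.sig == true]
22. n14.lim = "yz"  [terminal]
23. n15.lim = "ny"  [terminal]
24. n13.live = false  [false]
25. n1.live = false  [false]
26. n16.hot = 19  [terminal]
27. n17.live = false  [terminal]
28. n0.key = 3  [3]
29. n0.lab = "wq"  ["wq"]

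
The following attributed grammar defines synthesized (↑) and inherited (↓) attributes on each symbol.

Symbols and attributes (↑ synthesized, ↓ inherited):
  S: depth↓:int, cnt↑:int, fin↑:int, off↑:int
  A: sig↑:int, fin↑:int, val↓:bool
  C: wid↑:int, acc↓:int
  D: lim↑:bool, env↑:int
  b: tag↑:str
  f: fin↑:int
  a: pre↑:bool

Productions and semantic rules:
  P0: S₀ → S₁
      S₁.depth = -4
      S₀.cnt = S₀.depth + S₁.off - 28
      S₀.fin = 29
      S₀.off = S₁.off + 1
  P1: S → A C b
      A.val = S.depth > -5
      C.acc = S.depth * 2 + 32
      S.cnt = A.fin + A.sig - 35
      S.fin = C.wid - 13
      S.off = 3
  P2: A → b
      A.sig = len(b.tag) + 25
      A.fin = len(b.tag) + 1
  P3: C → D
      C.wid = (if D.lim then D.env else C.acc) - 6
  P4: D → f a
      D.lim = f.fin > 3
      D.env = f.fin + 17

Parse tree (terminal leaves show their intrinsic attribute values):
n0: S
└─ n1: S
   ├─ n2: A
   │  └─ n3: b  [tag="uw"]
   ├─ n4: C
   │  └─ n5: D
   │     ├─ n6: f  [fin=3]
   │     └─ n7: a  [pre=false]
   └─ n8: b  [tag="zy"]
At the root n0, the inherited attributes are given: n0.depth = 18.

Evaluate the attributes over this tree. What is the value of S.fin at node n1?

5

1. n0.depth = 18  [given at root]
2. n1.depth = -4  [-4]
3. n2.val = true  [S.depth > -5]
4. n3.tag = "uw"  [terminal]
5. n2.sig = 27  [len(b.tag) + 25]
6. n2.fin = 3  [len(b.tag) + 1]
7. n4.acc = 24  [S.depth * 2 + 32]
8. n6.fin = 3  [terminal]
9. n7.pre = false  [terminal]
10. n5.lim = false  [f.fin > 3]
11. n5.env = 20  [f.fin + 17]
12. n4.wid = 18  [(if D.lim then D.env else C.acc) - 6]
13. n8.tag = "zy"  [terminal]
14. n1.cnt = -5  [A.fin + A.sig - 35]
15. n1.fin = 5  [C.wid - 13]
16. n1.off = 3  [3]
17. n0.cnt = -7  [S₀.depth + S₁.off - 28]
18. n0.fin = 29  [29]
19. n0.off = 4  [S₁.off + 1]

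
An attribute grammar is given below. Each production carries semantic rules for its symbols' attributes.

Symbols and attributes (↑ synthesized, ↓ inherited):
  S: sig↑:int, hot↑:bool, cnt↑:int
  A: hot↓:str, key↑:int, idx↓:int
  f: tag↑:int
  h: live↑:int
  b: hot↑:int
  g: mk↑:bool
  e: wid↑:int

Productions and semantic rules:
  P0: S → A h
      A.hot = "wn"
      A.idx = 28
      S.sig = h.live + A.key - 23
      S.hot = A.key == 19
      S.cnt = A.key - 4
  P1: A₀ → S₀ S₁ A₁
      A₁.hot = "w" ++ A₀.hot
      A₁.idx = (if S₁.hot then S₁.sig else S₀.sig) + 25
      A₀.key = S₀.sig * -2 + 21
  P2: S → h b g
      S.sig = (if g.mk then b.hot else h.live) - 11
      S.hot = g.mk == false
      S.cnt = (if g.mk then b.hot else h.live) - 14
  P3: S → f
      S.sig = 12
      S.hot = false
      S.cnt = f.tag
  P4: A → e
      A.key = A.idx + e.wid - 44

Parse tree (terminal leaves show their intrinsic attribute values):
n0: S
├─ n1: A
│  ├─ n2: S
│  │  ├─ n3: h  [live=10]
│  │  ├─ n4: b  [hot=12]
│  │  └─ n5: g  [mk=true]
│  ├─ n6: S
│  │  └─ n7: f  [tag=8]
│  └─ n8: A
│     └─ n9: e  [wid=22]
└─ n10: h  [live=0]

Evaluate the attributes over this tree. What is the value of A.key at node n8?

4

1. n1.hot = "wn"  ["wn"]
2. n1.idx = 28  [28]
3. n3.live = 10  [terminal]
4. n4.hot = 12  [terminal]
5. n5.mk = true  [terminal]
6. n2.sig = 1  [(if g.mk then b.hot else h.live) - 11]
7. n2.hot = false  [g.mk == false]
8. n2.cnt = -2  [(if g.mk then b.hot else h.live) - 14]
9. n7.tag = 8  [terminal]
10. n6.sig = 12  [12]
11. n6.hot = false  [false]
12. n6.cnt = 8  [f.tag]
13. n8.hot = "wwn"  ["w" ++ A₀.hot]
14. n8.idx = 26  [(if S₁.hot then S₁.sig else S₀.sig) + 25]
15. n9.wid = 22  [terminal]
16. n8.key = 4  [A.idx + e.wid - 44]
17. n1.key = 19  [S₀.sig * -2 + 21]
18. n10.live = 0  [terminal]
19. n0.sig = -4  [h.live + A.key - 23]
20. n0.hot = true  [A.key == 19]
21. n0.cnt = 15  [A.key - 4]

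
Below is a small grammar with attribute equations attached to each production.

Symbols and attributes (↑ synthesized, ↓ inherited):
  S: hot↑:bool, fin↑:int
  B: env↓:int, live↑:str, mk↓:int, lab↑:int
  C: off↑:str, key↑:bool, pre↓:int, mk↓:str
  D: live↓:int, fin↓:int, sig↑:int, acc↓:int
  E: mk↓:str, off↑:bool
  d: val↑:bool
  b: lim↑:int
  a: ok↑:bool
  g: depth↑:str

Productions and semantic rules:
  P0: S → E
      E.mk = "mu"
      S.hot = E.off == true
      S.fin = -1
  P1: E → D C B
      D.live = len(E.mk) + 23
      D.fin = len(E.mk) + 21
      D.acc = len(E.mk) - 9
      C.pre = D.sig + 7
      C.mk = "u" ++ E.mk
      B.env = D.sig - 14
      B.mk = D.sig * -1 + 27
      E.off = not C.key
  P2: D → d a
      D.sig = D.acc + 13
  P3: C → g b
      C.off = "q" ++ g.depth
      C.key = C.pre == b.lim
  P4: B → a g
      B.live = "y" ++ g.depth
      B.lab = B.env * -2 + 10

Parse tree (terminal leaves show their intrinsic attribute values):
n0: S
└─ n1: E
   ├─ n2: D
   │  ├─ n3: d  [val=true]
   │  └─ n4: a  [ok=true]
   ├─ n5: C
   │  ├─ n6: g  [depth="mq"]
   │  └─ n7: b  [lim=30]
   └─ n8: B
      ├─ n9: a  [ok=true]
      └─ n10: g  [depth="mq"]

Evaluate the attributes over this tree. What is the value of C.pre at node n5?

13

1. n1.mk = "mu"  ["mu"]
2. n2.live = 25  [len(E.mk) + 23]
3. n2.fin = 23  [len(E.mk) + 21]
4. n2.acc = -7  [len(E.mk) - 9]
5. n3.val = true  [terminal]
6. n4.ok = true  [terminal]
7. n2.sig = 6  [D.acc + 13]
8. n5.pre = 13  [D.sig + 7]
9. n5.mk = "umu"  ["u" ++ E.mk]
10. n6.depth = "mq"  [terminal]
11. n7.lim = 30  [terminal]
12. n5.off = "qmq"  ["q" ++ g.depth]
13. n5.key = false  [C.pre == b.lim]
14. n8.env = -8  [D.sig - 14]
15. n8.mk = 21  [D.sig * -1 + 27]
16. n9.ok = true  [terminal]
17. n10.depth = "mq"  [terminal]
18. n8.live = "ymq"  ["y" ++ g.depth]
19. n8.lab = 26  [B.env * -2 + 10]
20. n1.off = true  [not C.key]
21. n0.hot = true  [E.off == true]
22. n0.fin = -1  [-1]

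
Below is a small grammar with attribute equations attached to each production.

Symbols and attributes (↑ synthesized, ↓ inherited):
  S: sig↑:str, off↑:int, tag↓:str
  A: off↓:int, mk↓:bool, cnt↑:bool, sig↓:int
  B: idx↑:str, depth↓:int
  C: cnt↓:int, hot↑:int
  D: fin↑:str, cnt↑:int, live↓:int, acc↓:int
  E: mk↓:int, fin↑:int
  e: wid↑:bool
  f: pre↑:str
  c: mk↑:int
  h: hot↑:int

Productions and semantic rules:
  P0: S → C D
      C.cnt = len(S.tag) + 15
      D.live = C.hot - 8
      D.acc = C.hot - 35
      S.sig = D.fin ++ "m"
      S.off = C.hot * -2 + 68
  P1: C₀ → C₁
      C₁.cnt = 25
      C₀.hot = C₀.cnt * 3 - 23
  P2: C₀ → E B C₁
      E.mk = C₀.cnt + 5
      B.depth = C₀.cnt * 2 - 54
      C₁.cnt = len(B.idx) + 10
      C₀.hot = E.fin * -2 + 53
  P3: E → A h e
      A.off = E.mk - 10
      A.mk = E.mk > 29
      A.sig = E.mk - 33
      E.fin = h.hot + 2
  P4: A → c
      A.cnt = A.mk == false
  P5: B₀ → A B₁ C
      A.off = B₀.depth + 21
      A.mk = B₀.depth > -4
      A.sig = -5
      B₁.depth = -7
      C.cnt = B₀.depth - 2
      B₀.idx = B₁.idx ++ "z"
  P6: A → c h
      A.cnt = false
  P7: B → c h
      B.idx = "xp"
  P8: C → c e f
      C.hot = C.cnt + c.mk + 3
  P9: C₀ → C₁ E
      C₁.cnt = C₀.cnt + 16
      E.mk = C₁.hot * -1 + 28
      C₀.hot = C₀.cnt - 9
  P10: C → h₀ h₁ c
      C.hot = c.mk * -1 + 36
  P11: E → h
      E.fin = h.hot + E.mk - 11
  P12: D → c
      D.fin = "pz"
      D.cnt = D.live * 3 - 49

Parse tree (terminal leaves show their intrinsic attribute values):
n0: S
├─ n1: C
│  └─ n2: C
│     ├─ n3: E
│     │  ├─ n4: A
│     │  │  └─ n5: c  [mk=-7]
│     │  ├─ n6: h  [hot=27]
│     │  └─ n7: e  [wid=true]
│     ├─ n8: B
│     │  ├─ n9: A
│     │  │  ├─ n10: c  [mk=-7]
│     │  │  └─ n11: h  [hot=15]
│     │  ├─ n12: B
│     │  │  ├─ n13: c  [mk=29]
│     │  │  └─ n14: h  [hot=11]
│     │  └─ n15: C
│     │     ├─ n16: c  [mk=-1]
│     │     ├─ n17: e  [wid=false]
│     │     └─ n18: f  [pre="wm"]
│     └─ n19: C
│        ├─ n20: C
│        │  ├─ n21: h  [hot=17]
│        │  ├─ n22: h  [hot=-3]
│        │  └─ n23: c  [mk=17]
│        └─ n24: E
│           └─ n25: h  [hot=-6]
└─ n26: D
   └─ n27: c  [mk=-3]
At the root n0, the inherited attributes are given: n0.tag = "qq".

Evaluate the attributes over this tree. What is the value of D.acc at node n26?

-7

1. n0.tag = "qq"  [given at root]
2. n1.cnt = 17  [len(S.tag) + 15]
3. n2.cnt = 25  [25]
4. n3.mk = 30  [C₀.cnt + 5]
5. n4.off = 20  [E.mk - 10]
6. n4.mk = true  [E.mk > 29]
7. n4.sig = -3  [E.mk - 33]
8. n5.mk = -7  [terminal]
9. n4.cnt = false  [A.mk == false]
10. n6.hot = 27  [terminal]
11. n7.wid = true  [terminal]
12. n3.fin = 29  [h.hot + 2]
13. n8.depth = -4  [C₀.cnt * 2 - 54]
14. n9.off = 17  [B₀.depth + 21]
15. n9.mk = false  [B₀.depth > -4]
16. n9.sig = -5  [-5]
17. n10.mk = -7  [terminal]
18. n11.hot = 15  [terminal]
19. n9.cnt = false  [false]
20. n12.depth = -7  [-7]
21. n13.mk = 29  [terminal]
22. n14.hot = 11  [terminal]
23. n12.idx = "xp"  ["xp"]
24. n15.cnt = -6  [B₀.depth - 2]
25. n16.mk = -1  [terminal]
26. n17.wid = false  [terminal]
27. n18.pre = "wm"  [terminal]
28. n15.hot = -4  [C.cnt + c.mk + 3]
29. n8.idx = "xpz"  [B₁.idx ++ "z"]
30. n19.cnt = 13  [len(B.idx) + 10]
31. n20.cnt = 29  [C₀.cnt + 16]
32. n21.hot = 17  [terminal]
33. n22.hot = -3  [terminal]
34. n23.mk = 17  [terminal]
35. n20.hot = 19  [c.mk * -1 + 36]
36. n24.mk = 9  [C₁.hot * -1 + 28]
37. n25.hot = -6  [terminal]
38. n24.fin = -8  [h.hot + E.mk - 11]
39. n19.hot = 4  [C₀.cnt - 9]
40. n2.hot = -5  [E.fin * -2 + 53]
41. n1.hot = 28  [C₀.cnt * 3 - 23]
42. n26.live = 20  [C.hot - 8]
43. n26.acc = -7  [C.hot - 35]
44. n27.mk = -3  [terminal]
45. n26.fin = "pz"  ["pz"]
46. n26.cnt = 11  [D.live * 3 - 49]
47. n0.sig = "pzm"  [D.fin ++ "m"]
48. n0.off = 12  [C.hot * -2 + 68]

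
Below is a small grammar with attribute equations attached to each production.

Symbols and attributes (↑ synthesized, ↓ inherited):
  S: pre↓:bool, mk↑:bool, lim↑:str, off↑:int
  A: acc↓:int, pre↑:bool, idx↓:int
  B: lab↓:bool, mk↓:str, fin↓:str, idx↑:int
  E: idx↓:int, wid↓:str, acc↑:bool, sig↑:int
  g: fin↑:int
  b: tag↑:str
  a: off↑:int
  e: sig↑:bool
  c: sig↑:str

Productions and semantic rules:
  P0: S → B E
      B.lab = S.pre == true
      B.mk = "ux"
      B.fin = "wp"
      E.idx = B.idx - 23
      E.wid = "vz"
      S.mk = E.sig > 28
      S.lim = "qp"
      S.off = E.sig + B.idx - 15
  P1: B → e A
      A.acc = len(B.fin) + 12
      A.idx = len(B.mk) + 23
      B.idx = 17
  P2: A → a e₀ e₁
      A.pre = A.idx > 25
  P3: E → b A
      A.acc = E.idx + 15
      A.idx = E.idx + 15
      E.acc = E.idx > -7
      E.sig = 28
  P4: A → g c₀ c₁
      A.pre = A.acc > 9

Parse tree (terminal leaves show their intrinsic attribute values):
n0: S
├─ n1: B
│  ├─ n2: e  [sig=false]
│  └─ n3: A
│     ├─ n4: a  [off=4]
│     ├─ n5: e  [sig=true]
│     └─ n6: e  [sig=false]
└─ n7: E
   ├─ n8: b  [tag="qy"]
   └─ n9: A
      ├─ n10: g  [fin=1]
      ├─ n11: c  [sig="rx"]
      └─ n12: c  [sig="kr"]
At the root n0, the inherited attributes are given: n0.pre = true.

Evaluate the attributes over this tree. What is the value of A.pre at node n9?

false

1. n0.pre = true  [given at root]
2. n1.lab = true  [S.pre == true]
3. n1.mk = "ux"  ["ux"]
4. n1.fin = "wp"  ["wp"]
5. n2.sig = false  [terminal]
6. n3.acc = 14  [len(B.fin) + 12]
7. n3.idx = 25  [len(B.mk) + 23]
8. n4.off = 4  [terminal]
9. n5.sig = true  [terminal]
10. n6.sig = false  [terminal]
11. n3.pre = false  [A.idx > 25]
12. n1.idx = 17  [17]
13. n7.idx = -6  [B.idx - 23]
14. n7.wid = "vz"  ["vz"]
15. n8.tag = "qy"  [terminal]
16. n9.acc = 9  [E.idx + 15]
17. n9.idx = 9  [E.idx + 15]
18. n10.fin = 1  [terminal]
19. n11.sig = "rx"  [terminal]
20. n12.sig = "kr"  [terminal]
21. n9.pre = false  [A.acc > 9]
22. n7.acc = true  [E.idx > -7]
23. n7.sig = 28  [28]
24. n0.mk = false  [E.sig > 28]
25. n0.lim = "qp"  ["qp"]
26. n0.off = 30  [E.sig + B.idx - 15]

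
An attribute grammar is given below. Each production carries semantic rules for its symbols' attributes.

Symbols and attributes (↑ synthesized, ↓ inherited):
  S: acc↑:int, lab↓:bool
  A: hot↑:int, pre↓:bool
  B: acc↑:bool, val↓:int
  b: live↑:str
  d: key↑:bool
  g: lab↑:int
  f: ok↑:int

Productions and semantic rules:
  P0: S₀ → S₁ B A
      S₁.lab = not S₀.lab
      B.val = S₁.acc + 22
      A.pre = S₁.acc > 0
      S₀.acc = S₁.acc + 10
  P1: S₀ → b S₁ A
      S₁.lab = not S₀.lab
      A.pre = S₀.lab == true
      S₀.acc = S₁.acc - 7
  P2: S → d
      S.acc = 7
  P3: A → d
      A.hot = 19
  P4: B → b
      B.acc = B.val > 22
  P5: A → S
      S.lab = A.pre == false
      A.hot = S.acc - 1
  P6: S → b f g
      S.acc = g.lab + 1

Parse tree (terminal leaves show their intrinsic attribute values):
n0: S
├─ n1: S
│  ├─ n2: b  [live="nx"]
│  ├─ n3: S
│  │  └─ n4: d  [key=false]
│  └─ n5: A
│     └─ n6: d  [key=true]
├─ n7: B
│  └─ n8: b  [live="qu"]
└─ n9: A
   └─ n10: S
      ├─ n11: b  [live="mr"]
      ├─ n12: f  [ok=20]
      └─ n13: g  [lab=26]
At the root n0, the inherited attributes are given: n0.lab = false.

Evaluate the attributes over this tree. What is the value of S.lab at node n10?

true

1. n0.lab = false  [given at root]
2. n1.lab = true  [not S₀.lab]
3. n2.live = "nx"  [terminal]
4. n3.lab = false  [not S₀.lab]
5. n4.key = false  [terminal]
6. n3.acc = 7  [7]
7. n5.pre = true  [S₀.lab == true]
8. n6.key = true  [terminal]
9. n5.hot = 19  [19]
10. n1.acc = 0  [S₁.acc - 7]
11. n7.val = 22  [S₁.acc + 22]
12. n8.live = "qu"  [terminal]
13. n7.acc = false  [B.val > 22]
14. n9.pre = false  [S₁.acc > 0]
15. n10.lab = true  [A.pre == false]
16. n11.live = "mr"  [terminal]
17. n12.ok = 20  [terminal]
18. n13.lab = 26  [terminal]
19. n10.acc = 27  [g.lab + 1]
20. n9.hot = 26  [S.acc - 1]
21. n0.acc = 10  [S₁.acc + 10]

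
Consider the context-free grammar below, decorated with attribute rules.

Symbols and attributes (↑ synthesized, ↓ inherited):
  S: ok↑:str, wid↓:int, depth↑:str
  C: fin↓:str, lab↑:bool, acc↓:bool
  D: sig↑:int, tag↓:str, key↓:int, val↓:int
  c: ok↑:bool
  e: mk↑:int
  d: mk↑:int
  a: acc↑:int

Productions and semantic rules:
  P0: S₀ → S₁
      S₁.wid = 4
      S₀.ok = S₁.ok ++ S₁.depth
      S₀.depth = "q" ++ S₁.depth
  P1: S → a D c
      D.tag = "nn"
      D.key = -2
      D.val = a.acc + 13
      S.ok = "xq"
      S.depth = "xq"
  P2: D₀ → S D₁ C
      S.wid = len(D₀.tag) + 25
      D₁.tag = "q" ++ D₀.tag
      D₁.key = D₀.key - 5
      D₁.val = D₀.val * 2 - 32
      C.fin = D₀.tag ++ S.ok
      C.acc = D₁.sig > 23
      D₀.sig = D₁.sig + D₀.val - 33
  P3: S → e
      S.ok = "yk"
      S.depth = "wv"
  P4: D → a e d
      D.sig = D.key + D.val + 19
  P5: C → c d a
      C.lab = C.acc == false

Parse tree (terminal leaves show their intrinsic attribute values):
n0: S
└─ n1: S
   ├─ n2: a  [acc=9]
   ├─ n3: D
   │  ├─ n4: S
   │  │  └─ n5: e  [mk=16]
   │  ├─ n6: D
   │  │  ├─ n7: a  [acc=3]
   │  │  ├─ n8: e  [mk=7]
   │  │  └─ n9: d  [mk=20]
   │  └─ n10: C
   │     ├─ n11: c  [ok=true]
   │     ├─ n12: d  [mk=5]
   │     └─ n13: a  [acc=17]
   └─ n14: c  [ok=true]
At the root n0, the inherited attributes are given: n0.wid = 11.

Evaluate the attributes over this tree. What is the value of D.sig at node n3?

13

1. n0.wid = 11  [given at root]
2. n1.wid = 4  [4]
3. n2.acc = 9  [terminal]
4. n3.tag = "nn"  ["nn"]
5. n3.key = -2  [-2]
6. n3.val = 22  [a.acc + 13]
7. n4.wid = 27  [len(D₀.tag) + 25]
8. n5.mk = 16  [terminal]
9. n4.ok = "yk"  ["yk"]
10. n4.depth = "wv"  ["wv"]
11. n6.tag = "qnn"  ["q" ++ D₀.tag]
12. n6.key = -7  [D₀.key - 5]
13. n6.val = 12  [D₀.val * 2 - 32]
14. n7.acc = 3  [terminal]
15. n8.mk = 7  [terminal]
16. n9.mk = 20  [terminal]
17. n6.sig = 24  [D.key + D.val + 19]
18. n10.fin = "nnyk"  [D₀.tag ++ S.ok]
19. n10.acc = true  [D₁.sig > 23]
20. n11.ok = true  [terminal]
21. n12.mk = 5  [terminal]
22. n13.acc = 17  [terminal]
23. n10.lab = false  [C.acc == false]
24. n3.sig = 13  [D₁.sig + D₀.val - 33]
25. n14.ok = true  [terminal]
26. n1.ok = "xq"  ["xq"]
27. n1.depth = "xq"  ["xq"]
28. n0.ok = "xqxq"  [S₁.ok ++ S₁.depth]
29. n0.depth = "qxq"  ["q" ++ S₁.depth]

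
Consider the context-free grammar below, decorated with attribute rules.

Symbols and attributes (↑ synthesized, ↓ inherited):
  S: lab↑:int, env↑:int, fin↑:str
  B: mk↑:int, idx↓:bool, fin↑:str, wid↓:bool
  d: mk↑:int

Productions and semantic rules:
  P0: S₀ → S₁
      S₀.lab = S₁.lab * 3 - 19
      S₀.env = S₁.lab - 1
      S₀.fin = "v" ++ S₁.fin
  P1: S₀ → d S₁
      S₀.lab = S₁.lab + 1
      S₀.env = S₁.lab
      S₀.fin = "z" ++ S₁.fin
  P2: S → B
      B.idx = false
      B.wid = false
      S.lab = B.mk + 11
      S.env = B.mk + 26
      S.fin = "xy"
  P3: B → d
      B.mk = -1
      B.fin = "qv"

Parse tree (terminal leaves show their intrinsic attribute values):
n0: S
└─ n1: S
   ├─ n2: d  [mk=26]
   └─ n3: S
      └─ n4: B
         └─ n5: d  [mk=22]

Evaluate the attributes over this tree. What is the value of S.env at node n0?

1. n2.mk = 26  [terminal]
2. n4.idx = false  [false]
3. n4.wid = false  [false]
4. n5.mk = 22  [terminal]
5. n4.mk = -1  [-1]
6. n4.fin = "qv"  ["qv"]
7. n3.lab = 10  [B.mk + 11]
8. n3.env = 25  [B.mk + 26]
9. n3.fin = "xy"  ["xy"]
10. n1.lab = 11  [S₁.lab + 1]
11. n1.env = 10  [S₁.lab]
12. n1.fin = "zxy"  ["z" ++ S₁.fin]
13. n0.lab = 14  [S₁.lab * 3 - 19]
14. n0.env = 10  [S₁.lab - 1]
15. n0.fin = "vzxy"  ["v" ++ S₁.fin]

10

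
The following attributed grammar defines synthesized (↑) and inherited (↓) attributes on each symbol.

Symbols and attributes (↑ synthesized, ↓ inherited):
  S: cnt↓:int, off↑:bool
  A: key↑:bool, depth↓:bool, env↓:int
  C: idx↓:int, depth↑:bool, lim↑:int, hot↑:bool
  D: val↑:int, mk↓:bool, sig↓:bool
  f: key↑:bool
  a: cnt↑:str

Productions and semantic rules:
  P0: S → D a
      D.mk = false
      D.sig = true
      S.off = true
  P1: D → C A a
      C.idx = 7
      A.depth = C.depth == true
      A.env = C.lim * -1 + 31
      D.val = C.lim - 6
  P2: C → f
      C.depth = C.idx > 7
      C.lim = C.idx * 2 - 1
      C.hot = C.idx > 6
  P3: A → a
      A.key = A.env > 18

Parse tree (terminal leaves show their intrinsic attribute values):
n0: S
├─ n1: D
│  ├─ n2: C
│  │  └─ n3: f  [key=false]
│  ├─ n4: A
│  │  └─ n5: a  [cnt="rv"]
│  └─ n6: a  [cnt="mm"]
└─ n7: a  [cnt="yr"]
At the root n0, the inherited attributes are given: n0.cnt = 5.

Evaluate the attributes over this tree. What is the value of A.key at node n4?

false

1. n0.cnt = 5  [given at root]
2. n1.mk = false  [false]
3. n1.sig = true  [true]
4. n2.idx = 7  [7]
5. n3.key = false  [terminal]
6. n2.depth = false  [C.idx > 7]
7. n2.lim = 13  [C.idx * 2 - 1]
8. n2.hot = true  [C.idx > 6]
9. n4.depth = false  [C.depth == true]
10. n4.env = 18  [C.lim * -1 + 31]
11. n5.cnt = "rv"  [terminal]
12. n4.key = false  [A.env > 18]
13. n6.cnt = "mm"  [terminal]
14. n1.val = 7  [C.lim - 6]
15. n7.cnt = "yr"  [terminal]
16. n0.off = true  [true]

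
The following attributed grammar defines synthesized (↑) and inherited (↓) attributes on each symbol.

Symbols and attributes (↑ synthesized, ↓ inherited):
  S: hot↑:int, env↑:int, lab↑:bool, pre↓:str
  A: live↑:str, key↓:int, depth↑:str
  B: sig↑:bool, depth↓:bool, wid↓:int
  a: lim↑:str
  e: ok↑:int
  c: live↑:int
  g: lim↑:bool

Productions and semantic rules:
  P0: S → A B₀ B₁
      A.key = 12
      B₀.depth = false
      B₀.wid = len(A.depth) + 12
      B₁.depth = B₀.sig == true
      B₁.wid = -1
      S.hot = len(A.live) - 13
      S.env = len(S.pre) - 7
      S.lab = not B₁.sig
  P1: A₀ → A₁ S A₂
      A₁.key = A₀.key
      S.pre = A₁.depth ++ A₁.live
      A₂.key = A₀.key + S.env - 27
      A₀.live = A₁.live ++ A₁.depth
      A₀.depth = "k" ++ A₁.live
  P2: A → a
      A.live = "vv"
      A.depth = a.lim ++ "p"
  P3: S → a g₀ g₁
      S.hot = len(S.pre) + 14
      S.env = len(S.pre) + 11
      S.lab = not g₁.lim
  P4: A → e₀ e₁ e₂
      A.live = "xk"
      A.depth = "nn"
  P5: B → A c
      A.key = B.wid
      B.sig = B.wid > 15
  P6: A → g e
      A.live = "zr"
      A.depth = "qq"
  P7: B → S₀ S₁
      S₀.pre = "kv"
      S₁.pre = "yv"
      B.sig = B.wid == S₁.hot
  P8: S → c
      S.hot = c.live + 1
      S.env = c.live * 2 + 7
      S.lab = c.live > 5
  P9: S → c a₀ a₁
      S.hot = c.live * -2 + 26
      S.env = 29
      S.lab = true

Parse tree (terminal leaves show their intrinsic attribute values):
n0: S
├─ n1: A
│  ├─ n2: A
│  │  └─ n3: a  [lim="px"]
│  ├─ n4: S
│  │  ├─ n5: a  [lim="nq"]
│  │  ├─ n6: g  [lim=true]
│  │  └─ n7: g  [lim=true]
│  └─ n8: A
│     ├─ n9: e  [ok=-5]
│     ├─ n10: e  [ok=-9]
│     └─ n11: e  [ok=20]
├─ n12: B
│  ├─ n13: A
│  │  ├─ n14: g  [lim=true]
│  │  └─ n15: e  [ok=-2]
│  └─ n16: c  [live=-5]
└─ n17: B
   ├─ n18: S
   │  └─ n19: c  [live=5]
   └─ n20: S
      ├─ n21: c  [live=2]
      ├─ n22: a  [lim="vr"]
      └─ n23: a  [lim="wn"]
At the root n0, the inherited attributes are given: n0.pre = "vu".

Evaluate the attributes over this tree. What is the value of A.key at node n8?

1. n0.pre = "vu"  [given at root]
2. n1.key = 12  [12]
3. n2.key = 12  [A₀.key]
4. n3.lim = "px"  [terminal]
5. n2.live = "vv"  ["vv"]
6. n2.depth = "pxp"  [a.lim ++ "p"]
7. n4.pre = "pxpvv"  [A₁.depth ++ A₁.live]
8. n5.lim = "nq"  [terminal]
9. n6.lim = true  [terminal]
10. n7.lim = true  [terminal]
11. n4.hot = 19  [len(S.pre) + 14]
12. n4.env = 16  [len(S.pre) + 11]
13. n4.lab = false  [not g₁.lim]
14. n8.key = 1  [A₀.key + S.env - 27]
15. n9.ok = -5  [terminal]
16. n10.ok = -9  [terminal]
17. n11.ok = 20  [terminal]
18. n8.live = "xk"  ["xk"]
19. n8.depth = "nn"  ["nn"]
20. n1.live = "vvpxp"  [A₁.live ++ A₁.depth]
21. n1.depth = "kvv"  ["k" ++ A₁.live]
22. n12.depth = false  [false]
23. n12.wid = 15  [len(A.depth) + 12]
24. n13.key = 15  [B.wid]
25. n14.lim = true  [terminal]
26. n15.ok = -2  [terminal]
27. n13.live = "zr"  ["zr"]
28. n13.depth = "qq"  ["qq"]
29. n16.live = -5  [terminal]
30. n12.sig = false  [B.wid > 15]
31. n17.depth = false  [B₀.sig == true]
32. n17.wid = -1  [-1]
33. n18.pre = "kv"  ["kv"]
34. n19.live = 5  [terminal]
35. n18.hot = 6  [c.live + 1]
36. n18.env = 17  [c.live * 2 + 7]
37. n18.lab = false  [c.live > 5]
38. n20.pre = "yv"  ["yv"]
39. n21.live = 2  [terminal]
40. n22.lim = "vr"  [terminal]
41. n23.lim = "wn"  [terminal]
42. n20.hot = 22  [c.live * -2 + 26]
43. n20.env = 29  [29]
44. n20.lab = true  [true]
45. n17.sig = false  [B.wid == S₁.hot]
46. n0.hot = -8  [len(A.live) - 13]
47. n0.env = -5  [len(S.pre) - 7]
48. n0.lab = true  [not B₁.sig]

1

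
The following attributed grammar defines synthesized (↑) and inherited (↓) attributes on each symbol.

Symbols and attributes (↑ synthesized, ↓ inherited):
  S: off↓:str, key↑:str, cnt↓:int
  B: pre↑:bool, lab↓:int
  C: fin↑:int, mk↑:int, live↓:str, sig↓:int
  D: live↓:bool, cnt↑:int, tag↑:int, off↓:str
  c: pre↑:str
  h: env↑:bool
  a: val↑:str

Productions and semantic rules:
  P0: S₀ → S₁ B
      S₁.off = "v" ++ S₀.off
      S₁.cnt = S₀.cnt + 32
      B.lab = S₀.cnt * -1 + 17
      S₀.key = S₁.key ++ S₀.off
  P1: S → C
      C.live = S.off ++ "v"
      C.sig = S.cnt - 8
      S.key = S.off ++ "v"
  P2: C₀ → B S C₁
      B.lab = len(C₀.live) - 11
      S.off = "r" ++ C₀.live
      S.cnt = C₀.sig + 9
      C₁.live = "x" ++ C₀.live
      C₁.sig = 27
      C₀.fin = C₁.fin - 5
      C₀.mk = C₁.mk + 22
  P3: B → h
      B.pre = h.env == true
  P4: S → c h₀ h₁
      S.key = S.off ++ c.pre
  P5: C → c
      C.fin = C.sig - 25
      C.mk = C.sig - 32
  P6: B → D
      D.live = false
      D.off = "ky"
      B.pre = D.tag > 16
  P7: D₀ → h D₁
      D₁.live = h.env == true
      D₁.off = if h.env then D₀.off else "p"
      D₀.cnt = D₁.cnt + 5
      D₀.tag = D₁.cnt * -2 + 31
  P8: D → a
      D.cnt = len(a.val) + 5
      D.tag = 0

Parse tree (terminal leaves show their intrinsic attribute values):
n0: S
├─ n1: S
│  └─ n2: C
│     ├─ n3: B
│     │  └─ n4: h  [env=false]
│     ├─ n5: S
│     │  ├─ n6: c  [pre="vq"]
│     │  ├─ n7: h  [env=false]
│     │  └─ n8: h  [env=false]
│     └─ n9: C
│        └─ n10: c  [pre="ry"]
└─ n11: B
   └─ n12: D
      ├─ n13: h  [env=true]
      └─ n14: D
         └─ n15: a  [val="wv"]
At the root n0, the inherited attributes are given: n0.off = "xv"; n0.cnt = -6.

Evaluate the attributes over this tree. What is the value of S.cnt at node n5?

1. n0.off = "xv"  [given at root]
2. n0.cnt = -6  [given at root]
3. n1.off = "vxv"  ["v" ++ S₀.off]
4. n1.cnt = 26  [S₀.cnt + 32]
5. n2.live = "vxvv"  [S.off ++ "v"]
6. n2.sig = 18  [S.cnt - 8]
7. n3.lab = -7  [len(C₀.live) - 11]
8. n4.env = false  [terminal]
9. n3.pre = false  [h.env == true]
10. n5.off = "rvxvv"  ["r" ++ C₀.live]
11. n5.cnt = 27  [C₀.sig + 9]
12. n6.pre = "vq"  [terminal]
13. n7.env = false  [terminal]
14. n8.env = false  [terminal]
15. n5.key = "rvxvvvq"  [S.off ++ c.pre]
16. n9.live = "xvxvv"  ["x" ++ C₀.live]
17. n9.sig = 27  [27]
18. n10.pre = "ry"  [terminal]
19. n9.fin = 2  [C.sig - 25]
20. n9.mk = -5  [C.sig - 32]
21. n2.fin = -3  [C₁.fin - 5]
22. n2.mk = 17  [C₁.mk + 22]
23. n1.key = "vxvv"  [S.off ++ "v"]
24. n11.lab = 23  [S₀.cnt * -1 + 17]
25. n12.live = false  [false]
26. n12.off = "ky"  ["ky"]
27. n13.env = true  [terminal]
28. n14.live = true  [h.env == true]
29. n14.off = "ky"  [if h.env then D₀.off else "p"]
30. n15.val = "wv"  [terminal]
31. n14.cnt = 7  [len(a.val) + 5]
32. n14.tag = 0  [0]
33. n12.cnt = 12  [D₁.cnt + 5]
34. n12.tag = 17  [D₁.cnt * -2 + 31]
35. n11.pre = true  [D.tag > 16]
36. n0.key = "vxvvxv"  [S₁.key ++ S₀.off]

27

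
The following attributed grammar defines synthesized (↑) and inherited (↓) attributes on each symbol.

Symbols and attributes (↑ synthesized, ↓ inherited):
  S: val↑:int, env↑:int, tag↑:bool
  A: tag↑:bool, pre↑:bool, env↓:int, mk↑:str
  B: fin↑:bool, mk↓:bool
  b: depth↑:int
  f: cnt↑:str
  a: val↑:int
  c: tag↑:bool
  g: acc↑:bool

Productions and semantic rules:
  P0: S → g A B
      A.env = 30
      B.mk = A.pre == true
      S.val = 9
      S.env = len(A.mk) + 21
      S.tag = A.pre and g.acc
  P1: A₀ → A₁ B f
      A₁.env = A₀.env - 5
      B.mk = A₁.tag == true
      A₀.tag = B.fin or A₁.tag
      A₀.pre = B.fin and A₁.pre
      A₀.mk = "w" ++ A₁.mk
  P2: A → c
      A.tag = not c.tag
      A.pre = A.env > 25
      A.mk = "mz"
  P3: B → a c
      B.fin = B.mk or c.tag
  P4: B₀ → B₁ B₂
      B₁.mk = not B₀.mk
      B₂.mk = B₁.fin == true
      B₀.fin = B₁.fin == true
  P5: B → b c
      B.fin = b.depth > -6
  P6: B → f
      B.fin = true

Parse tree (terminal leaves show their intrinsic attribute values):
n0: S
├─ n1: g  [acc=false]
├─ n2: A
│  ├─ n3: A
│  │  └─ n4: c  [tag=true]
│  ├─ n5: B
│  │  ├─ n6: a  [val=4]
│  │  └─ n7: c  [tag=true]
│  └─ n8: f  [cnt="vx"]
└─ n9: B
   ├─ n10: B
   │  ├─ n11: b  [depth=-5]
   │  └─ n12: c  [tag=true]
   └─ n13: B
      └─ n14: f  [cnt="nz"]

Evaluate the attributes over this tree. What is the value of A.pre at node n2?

false

1. n1.acc = false  [terminal]
2. n2.env = 30  [30]
3. n3.env = 25  [A₀.env - 5]
4. n4.tag = true  [terminal]
5. n3.tag = false  [not c.tag]
6. n3.pre = false  [A.env > 25]
7. n3.mk = "mz"  ["mz"]
8. n5.mk = false  [A₁.tag == true]
9. n6.val = 4  [terminal]
10. n7.tag = true  [terminal]
11. n5.fin = true  [B.mk or c.tag]
12. n8.cnt = "vx"  [terminal]
13. n2.tag = true  [B.fin or A₁.tag]
14. n2.pre = false  [B.fin and A₁.pre]
15. n2.mk = "wmz"  ["w" ++ A₁.mk]
16. n9.mk = false  [A.pre == true]
17. n10.mk = true  [not B₀.mk]
18. n11.depth = -5  [terminal]
19. n12.tag = true  [terminal]
20. n10.fin = true  [b.depth > -6]
21. n13.mk = true  [B₁.fin == true]
22. n14.cnt = "nz"  [terminal]
23. n13.fin = true  [true]
24. n9.fin = true  [B₁.fin == true]
25. n0.val = 9  [9]
26. n0.env = 24  [len(A.mk) + 21]
27. n0.tag = false  [A.pre and g.acc]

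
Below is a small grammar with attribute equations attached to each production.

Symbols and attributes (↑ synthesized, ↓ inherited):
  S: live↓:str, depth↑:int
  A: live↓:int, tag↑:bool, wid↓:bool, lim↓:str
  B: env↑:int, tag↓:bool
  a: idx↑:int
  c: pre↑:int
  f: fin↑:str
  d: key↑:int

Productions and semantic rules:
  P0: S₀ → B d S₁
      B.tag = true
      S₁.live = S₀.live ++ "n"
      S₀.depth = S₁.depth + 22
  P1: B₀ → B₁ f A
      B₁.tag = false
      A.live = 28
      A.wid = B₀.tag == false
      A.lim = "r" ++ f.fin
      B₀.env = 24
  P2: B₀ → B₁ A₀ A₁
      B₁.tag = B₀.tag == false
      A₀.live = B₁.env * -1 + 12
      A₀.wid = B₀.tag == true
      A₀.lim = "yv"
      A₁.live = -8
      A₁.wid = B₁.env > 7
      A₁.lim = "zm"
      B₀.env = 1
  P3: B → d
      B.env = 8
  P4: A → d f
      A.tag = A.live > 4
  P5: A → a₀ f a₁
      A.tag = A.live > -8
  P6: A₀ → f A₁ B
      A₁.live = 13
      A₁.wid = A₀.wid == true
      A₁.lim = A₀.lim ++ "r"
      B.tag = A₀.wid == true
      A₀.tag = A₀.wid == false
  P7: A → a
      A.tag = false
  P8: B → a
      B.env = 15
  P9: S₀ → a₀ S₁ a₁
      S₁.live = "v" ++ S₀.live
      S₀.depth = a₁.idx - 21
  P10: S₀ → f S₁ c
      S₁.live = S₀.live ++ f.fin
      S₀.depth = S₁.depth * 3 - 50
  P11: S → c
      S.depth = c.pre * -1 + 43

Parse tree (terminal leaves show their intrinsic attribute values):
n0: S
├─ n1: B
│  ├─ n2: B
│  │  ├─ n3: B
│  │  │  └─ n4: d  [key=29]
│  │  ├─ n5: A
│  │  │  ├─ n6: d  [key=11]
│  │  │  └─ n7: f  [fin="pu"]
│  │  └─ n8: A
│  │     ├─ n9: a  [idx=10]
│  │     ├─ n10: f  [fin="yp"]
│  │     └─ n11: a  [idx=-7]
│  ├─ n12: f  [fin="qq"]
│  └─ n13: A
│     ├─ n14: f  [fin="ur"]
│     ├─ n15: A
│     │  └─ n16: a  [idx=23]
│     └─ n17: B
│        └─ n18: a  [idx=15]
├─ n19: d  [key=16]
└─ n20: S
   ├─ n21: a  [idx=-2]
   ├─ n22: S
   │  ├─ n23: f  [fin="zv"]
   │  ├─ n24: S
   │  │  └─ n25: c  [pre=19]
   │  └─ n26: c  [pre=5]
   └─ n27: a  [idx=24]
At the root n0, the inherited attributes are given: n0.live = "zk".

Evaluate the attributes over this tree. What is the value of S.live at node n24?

1. n0.live = "zk"  [given at root]
2. n1.tag = true  [true]
3. n2.tag = false  [false]
4. n3.tag = true  [B₀.tag == false]
5. n4.key = 29  [terminal]
6. n3.env = 8  [8]
7. n5.live = 4  [B₁.env * -1 + 12]
8. n5.wid = false  [B₀.tag == true]
9. n5.lim = "yv"  ["yv"]
10. n6.key = 11  [terminal]
11. n7.fin = "pu"  [terminal]
12. n5.tag = false  [A.live > 4]
13. n8.live = -8  [-8]
14. n8.wid = true  [B₁.env > 7]
15. n8.lim = "zm"  ["zm"]
16. n9.idx = 10  [terminal]
17. n10.fin = "yp"  [terminal]
18. n11.idx = -7  [terminal]
19. n8.tag = false  [A.live > -8]
20. n2.env = 1  [1]
21. n12.fin = "qq"  [terminal]
22. n13.live = 28  [28]
23. n13.wid = false  [B₀.tag == false]
24. n13.lim = "rqq"  ["r" ++ f.fin]
25. n14.fin = "ur"  [terminal]
26. n15.live = 13  [13]
27. n15.wid = false  [A₀.wid == true]
28. n15.lim = "rqqr"  [A₀.lim ++ "r"]
29. n16.idx = 23  [terminal]
30. n15.tag = false  [false]
31. n17.tag = false  [A₀.wid == true]
32. n18.idx = 15  [terminal]
33. n17.env = 15  [15]
34. n13.tag = true  [A₀.wid == false]
35. n1.env = 24  [24]
36. n19.key = 16  [terminal]
37. n20.live = "zkn"  [S₀.live ++ "n"]
38. n21.idx = -2  [terminal]
39. n22.live = "vzkn"  ["v" ++ S₀.live]
40. n23.fin = "zv"  [terminal]
41. n24.live = "vzknzv"  [S₀.live ++ f.fin]
42. n25.pre = 19  [terminal]
43. n24.depth = 24  [c.pre * -1 + 43]
44. n26.pre = 5  [terminal]
45. n22.depth = 22  [S₁.depth * 3 - 50]
46. n27.idx = 24  [terminal]
47. n20.depth = 3  [a₁.idx - 21]
48. n0.depth = 25  [S₁.depth + 22]

"vzknzv"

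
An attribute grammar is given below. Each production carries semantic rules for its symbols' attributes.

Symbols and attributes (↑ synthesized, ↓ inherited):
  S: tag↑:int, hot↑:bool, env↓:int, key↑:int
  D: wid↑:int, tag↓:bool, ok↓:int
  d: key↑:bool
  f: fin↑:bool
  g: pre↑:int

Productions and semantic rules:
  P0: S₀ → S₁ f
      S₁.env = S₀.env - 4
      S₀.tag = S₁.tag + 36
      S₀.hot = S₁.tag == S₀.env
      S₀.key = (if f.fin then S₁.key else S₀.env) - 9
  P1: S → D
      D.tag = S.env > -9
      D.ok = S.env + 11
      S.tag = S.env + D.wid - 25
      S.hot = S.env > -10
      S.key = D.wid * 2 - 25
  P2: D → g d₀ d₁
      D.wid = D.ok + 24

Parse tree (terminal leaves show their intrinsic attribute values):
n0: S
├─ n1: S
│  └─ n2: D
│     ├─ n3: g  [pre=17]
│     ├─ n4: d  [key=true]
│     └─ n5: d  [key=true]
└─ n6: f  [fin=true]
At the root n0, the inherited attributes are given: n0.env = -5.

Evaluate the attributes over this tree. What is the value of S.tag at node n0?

28

1. n0.env = -5  [given at root]
2. n1.env = -9  [S₀.env - 4]
3. n2.tag = false  [S.env > -9]
4. n2.ok = 2  [S.env + 11]
5. n3.pre = 17  [terminal]
6. n4.key = true  [terminal]
7. n5.key = true  [terminal]
8. n2.wid = 26  [D.ok + 24]
9. n1.tag = -8  [S.env + D.wid - 25]
10. n1.hot = true  [S.env > -10]
11. n1.key = 27  [D.wid * 2 - 25]
12. n6.fin = true  [terminal]
13. n0.tag = 28  [S₁.tag + 36]
14. n0.hot = false  [S₁.tag == S₀.env]
15. n0.key = 18  [(if f.fin then S₁.key else S₀.env) - 9]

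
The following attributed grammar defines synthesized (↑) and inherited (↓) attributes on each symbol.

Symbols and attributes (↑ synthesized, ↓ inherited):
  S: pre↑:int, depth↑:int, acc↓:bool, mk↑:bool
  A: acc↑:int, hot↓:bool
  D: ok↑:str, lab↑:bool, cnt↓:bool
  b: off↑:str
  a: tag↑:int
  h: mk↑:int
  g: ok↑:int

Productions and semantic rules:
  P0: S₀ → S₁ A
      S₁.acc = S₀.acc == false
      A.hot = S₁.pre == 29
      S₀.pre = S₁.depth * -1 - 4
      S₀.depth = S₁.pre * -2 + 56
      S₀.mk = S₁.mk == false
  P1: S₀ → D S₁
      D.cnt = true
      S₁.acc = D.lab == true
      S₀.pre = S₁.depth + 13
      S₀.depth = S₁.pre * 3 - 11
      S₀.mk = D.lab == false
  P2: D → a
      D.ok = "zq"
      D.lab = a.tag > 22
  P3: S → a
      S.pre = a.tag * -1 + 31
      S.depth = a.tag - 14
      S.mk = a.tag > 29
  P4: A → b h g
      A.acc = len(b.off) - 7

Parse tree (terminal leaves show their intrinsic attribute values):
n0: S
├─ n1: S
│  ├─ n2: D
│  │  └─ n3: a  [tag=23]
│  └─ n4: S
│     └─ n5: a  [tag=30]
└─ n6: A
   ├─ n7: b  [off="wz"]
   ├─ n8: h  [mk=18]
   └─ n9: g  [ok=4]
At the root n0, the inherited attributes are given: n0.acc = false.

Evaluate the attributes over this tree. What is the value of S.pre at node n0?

4

1. n0.acc = false  [given at root]
2. n1.acc = true  [S₀.acc == false]
3. n2.cnt = true  [true]
4. n3.tag = 23  [terminal]
5. n2.ok = "zq"  ["zq"]
6. n2.lab = true  [a.tag > 22]
7. n4.acc = true  [D.lab == true]
8. n5.tag = 30  [terminal]
9. n4.pre = 1  [a.tag * -1 + 31]
10. n4.depth = 16  [a.tag - 14]
11. n4.mk = true  [a.tag > 29]
12. n1.pre = 29  [S₁.depth + 13]
13. n1.depth = -8  [S₁.pre * 3 - 11]
14. n1.mk = false  [D.lab == false]
15. n6.hot = true  [S₁.pre == 29]
16. n7.off = "wz"  [terminal]
17. n8.mk = 18  [terminal]
18. n9.ok = 4  [terminal]
19. n6.acc = -5  [len(b.off) - 7]
20. n0.pre = 4  [S₁.depth * -1 - 4]
21. n0.depth = -2  [S₁.pre * -2 + 56]
22. n0.mk = true  [S₁.mk == false]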